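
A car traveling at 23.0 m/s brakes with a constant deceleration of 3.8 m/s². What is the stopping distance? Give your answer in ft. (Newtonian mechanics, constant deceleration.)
d = v₀² / (2a) (with unit conversion) = 228.4 ft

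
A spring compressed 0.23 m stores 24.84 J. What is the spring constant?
PE = ½kx² → k = 2PE/x² = 2×24.84/0.23² = 939.1 N/m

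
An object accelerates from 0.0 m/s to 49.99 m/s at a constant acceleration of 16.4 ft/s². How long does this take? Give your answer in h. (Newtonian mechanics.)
t = (v - v₀)/a (with unit conversion) = 0.002778 h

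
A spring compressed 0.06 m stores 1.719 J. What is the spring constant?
PE = ½kx² → k = 2PE/x² = 2×1.719/0.06² = 955.0 N/m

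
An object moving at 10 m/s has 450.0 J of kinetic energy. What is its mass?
KE = ½mv² → m = 2KE/v² = 2×450.0/10² = 9.0 kg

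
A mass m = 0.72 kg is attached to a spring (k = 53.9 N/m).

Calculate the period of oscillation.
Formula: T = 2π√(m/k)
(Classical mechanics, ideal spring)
T = 2π√(m/k) = 2π√(0.72/53.9) = 0.7262 s; f = 1/T = 1.377 Hz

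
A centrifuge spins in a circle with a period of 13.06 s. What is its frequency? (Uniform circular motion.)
f = 1/T = 1/13.06 = 0.0766 Hz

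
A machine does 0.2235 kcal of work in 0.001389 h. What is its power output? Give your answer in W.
P = W/t = 935.1 J / 5 s = 187 W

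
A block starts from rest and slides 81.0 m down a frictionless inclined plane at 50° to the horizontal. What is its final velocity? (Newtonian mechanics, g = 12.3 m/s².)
a = g sin(θ) = 12.3 × sin(50°) = 9.42 m/s²
v = √(2ad) = √(2 × 9.42 × 81.0) = 39.07 m/s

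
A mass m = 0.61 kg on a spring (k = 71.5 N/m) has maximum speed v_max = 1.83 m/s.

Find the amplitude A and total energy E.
½mv²_max = ½kA² → A = v_max√(m/k) = 1.83×√(0.61/71.5) = 0.169 m = 16.9 cm
E = ½mv²_max = ½×0.61×1.83² = 1.021 J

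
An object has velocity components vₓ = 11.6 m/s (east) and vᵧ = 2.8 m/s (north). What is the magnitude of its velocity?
|v| = √(vₓ² + vᵧ²) = √(11.6² + 2.8²) = √(142.4) = 11.93 m/s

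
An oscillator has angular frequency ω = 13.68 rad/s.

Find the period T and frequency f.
T = 2π/ω = 2π/13.68 = 0.4593 s; f = ω/2π = 2.177 Hz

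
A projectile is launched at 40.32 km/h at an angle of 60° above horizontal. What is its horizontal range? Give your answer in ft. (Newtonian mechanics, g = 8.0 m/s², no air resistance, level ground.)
R = v₀² sin(2θ) / g (with unit conversion) = 44.55 ft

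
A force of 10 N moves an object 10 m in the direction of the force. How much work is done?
W = Fd = 10×10 = 100.0 J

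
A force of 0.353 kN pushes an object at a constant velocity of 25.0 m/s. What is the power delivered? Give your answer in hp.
P = Fv = 353 N × 25 m/s = 8825 W = 11.83 hp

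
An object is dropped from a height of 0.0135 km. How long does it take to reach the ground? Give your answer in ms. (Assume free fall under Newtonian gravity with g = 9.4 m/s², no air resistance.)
t = √(2h/g) (with unit conversion) = 1695.0 ms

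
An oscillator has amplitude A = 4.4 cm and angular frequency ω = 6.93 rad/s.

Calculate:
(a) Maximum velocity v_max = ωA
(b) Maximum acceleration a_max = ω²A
v_max = ωA = 6.93×0.044 = 0.3049 m/s
a_max = ω²A = 6.93²×0.044 = 2.113 m/s²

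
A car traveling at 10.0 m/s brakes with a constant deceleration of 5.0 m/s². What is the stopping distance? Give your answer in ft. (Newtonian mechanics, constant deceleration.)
d = v₀² / (2a) (with unit conversion) = 32.81 ft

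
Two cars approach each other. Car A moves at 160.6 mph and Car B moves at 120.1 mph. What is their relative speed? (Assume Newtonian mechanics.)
v_rel = v_A + v_B = 160.6 + 120.1 = 280.7 mph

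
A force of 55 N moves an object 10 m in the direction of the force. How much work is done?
W = Fd = 55×10 = 550.0 J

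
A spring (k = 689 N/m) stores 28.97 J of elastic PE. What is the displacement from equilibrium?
PE = ½kx² → x = √(2PE/k) = √(2×28.97/689) = 0.29 m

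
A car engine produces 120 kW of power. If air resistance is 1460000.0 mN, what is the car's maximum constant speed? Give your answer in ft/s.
P = Fv → v = P/F = 120000 W / 1460 N = 82.19 m/s = 269.7 ft/s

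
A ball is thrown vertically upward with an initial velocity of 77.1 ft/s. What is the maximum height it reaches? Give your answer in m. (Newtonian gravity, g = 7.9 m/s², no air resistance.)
h_max = v₀²/(2g) (with unit conversion) = 34.95 m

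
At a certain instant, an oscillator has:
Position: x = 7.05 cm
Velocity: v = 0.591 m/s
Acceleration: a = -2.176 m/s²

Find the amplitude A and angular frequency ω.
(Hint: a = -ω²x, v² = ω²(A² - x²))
a = −ω²x → ω = √(|a|/x) = √(2.176/0.0705) = 5.556 rad/s
v² = ω²(A² − x²) → A = √(x² + v²/ω²) = √(0.0705² + 0.591²/5.556²) = 0.1276 m = 12.76 cm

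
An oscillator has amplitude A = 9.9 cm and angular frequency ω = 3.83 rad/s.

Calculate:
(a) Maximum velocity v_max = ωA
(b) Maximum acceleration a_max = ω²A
v_max = ωA = 3.83×0.099 = 0.3792 m/s
a_max = ω²A = 3.83²×0.099 = 1.452 m/s²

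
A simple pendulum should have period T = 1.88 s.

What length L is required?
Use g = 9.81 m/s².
T = 2π√(L/g) → L = g(T/2π)² = 9.81×(1.88/2π)² = 0.8783 m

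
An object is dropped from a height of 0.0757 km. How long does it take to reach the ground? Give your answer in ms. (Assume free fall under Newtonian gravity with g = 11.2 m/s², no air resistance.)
t = √(2h/g) (with unit conversion) = 3677.0 ms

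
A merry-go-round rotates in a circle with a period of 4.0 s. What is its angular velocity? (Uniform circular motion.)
ω = 2π/T = 2π/4.0 = 1.5708 rad/s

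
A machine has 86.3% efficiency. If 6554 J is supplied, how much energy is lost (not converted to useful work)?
W_out = η × W_in = 0.863×6554 = 5656.1 J
W_lost = W_in − W_out = 6554 − 5656.1 = 897.9 J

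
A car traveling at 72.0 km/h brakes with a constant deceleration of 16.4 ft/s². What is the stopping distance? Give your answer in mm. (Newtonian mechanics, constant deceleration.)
d = v₀² / (2a) (with unit conversion) = 40010.0 mm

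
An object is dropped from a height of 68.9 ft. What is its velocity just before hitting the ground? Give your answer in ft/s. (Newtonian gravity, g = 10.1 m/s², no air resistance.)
v = √(2gh) (with unit conversion) = 67.57 ft/s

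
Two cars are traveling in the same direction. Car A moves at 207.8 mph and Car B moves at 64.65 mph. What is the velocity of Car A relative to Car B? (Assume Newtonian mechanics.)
v_rel = v_A - v_B = 207.8 - 64.65 = 143.2 mph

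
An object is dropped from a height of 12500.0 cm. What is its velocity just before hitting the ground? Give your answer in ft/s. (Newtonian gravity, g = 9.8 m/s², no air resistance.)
v = √(2gh) (with unit conversion) = 162.4 ft/s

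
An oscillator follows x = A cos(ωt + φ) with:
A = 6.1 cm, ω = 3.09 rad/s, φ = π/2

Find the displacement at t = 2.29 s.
x = A cos(ωt + φ) = 6.1×cos(3.09×2.29 + π/2) = -4.346 cm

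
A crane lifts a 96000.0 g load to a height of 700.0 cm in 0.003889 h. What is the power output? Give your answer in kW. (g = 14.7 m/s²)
W = mgh = 96×14.7×7 = 9878 J
P = W/t = 9878/14 = 705.6 W = 0.7056 kW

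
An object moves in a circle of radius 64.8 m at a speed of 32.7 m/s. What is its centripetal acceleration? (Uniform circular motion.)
a_c = v²/r = 32.7²/64.8 = 1069.29/64.8 = 16.5 m/s²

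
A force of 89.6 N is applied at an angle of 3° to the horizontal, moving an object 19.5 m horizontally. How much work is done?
W = Fd cosθ = 89.6×19.5×cos(3°) = 1744.8 J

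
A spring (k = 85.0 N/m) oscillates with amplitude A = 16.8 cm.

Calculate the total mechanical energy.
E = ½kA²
E = ½kA² = ½×85.0×(0.168)² = 1.2 J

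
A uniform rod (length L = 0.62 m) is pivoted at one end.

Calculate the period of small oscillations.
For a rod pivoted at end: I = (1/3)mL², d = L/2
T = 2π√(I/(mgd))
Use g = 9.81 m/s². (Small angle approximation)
I/m = (1/3)L² = 0.1281 m²; d = L/2 = 0.31 m
T = 2π√(I/(mgd)) = 2π√(0.1281/(9.81×0.31)) = 1.29 s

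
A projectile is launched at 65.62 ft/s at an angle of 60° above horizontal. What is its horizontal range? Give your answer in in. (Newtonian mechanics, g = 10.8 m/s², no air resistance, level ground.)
R = v₀² sin(2θ) / g (with unit conversion) = 1263.0 in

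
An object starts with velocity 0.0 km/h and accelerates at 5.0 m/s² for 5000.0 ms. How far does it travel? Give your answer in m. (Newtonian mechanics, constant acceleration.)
d = v₀t + ½at² (with unit conversion) = 62.5 m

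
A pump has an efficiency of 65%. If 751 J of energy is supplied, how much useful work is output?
W_out = η × W_in = 0.65 × 751 = 488.15 J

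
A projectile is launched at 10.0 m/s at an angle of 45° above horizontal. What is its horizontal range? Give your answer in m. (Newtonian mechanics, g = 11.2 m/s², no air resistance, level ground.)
R = v₀² sin(2θ) / g = 8.929 m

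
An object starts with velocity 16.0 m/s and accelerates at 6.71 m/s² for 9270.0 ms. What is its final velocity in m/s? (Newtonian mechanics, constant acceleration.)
v = v₀ + at (with unit conversion) = 78.2 m/s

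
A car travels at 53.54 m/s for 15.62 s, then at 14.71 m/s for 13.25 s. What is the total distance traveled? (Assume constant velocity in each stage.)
d₁ = v₁t₁ = 53.54 × 15.62 = 836.295 m
d₂ = v₂t₂ = 14.71 × 13.25 = 194.907 m
d_total = 836.295 + 194.907 = 1031.2 m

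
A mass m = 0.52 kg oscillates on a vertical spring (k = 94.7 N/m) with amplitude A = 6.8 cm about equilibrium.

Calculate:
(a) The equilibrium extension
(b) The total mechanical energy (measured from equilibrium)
x_eq = mg/k = 0.52×9.81/94.7 = 0.05387 m = 5.387 cm
E = ½kA² = ½×94.7×(0.068)² = 0.2189 J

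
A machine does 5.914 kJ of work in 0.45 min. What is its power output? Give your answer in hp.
P = W/t = 5914 J / 27 s = 219 W = 0.2937 hp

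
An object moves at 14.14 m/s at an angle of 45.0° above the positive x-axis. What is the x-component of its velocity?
vₓ = v cos(θ) = 14.14 × cos(45.0°) = 10.0 m/s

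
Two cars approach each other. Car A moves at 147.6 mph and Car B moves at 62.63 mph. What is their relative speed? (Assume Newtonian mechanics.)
v_rel = v_A + v_B = 147.6 + 62.63 = 210.2 mph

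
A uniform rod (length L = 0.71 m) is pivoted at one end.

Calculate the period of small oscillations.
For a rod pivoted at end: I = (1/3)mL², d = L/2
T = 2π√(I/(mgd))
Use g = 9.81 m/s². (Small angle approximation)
I/m = (1/3)L² = 0.168 m²; d = L/2 = 0.355 m
T = 2π√(I/(mgd)) = 2π√(0.168/(9.81×0.355)) = 1.38 s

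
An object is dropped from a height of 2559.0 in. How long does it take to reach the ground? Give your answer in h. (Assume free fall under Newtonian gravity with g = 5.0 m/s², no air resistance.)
t = √(2h/g) (with unit conversion) = 0.001416 h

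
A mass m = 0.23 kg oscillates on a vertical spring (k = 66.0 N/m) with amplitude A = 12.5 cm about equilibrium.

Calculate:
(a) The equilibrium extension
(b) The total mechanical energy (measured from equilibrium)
x_eq = mg/k = 0.23×9.81/66.0 = 0.03419 m = 3.419 cm
E = ½kA² = ½×66.0×(0.125)² = 0.5156 J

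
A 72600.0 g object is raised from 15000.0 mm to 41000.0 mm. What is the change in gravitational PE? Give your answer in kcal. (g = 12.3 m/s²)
ΔPE = mg(h₂ − h₁) = 72.6 kg × 12.3 m/s² × (41 − 15) m = 2.322e+04 J = 5.549 kcal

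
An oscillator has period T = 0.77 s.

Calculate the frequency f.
f = 1/T = 1/0.77 = 1.299 Hz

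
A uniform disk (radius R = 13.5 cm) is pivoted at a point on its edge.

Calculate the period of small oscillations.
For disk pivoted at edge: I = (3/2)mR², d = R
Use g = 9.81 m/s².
I/m = (3/2)R² = 0.02734 m²; d = R = 0.135 m
T = 2π√((3/2)R²/(gR)) = 2π√(3R/(2g)) = 0.9027 s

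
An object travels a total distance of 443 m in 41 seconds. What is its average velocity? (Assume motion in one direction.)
v_avg = Δd / Δt = 443 / 41 = 10.8 m/s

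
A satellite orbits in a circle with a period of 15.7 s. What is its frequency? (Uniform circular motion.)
f = 1/T = 1/15.7 = 0.0637 Hz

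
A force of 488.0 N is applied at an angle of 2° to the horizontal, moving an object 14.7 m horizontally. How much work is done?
W = Fd cosθ = 488.0×14.7×cos(2°) = 7169.2 J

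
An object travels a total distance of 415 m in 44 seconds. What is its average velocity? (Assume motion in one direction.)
v_avg = Δd / Δt = 415 / 44 = 9.43 m/s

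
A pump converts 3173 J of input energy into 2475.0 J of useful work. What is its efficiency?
η = W_out/W_in = 2475.0/3173 = 0.78 = 78.0%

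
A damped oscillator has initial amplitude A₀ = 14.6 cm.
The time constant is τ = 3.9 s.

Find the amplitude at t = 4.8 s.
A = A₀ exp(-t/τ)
A = A₀ exp(−t/τ) = 14.6×exp(−4.8/3.9) = 4.264 cm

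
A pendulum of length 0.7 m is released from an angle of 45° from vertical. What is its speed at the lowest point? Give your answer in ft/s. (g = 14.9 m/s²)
h = L(1 − cosθ) = 0.7×(1 − cos45°) = 0.205 m
v = √(2gh) = √(2×14.9×0.205) = 2.472 m/s = 8.11 ft/s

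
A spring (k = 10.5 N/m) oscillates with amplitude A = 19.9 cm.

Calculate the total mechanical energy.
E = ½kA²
E = ½kA² = ½×10.5×(0.199)² = 0.2079 J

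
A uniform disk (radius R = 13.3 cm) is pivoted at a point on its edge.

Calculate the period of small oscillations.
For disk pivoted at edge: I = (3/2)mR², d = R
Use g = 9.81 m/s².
I/m = (3/2)R² = 0.02653 m²; d = R = 0.133 m
T = 2π√((3/2)R²/(gR)) = 2π√(3R/(2g)) = 0.896 s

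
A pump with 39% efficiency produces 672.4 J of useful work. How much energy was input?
W_in = W_out/η = 672.4/0.39 = 1724.1 J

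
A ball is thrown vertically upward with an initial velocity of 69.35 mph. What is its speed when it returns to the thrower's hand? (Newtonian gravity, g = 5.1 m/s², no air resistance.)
By conservation of energy, the ball returns at the same speed = 69.35 mph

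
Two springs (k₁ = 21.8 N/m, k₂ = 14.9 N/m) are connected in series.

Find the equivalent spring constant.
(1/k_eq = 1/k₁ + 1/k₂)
1/k_eq = 1/21.8 + 1/14.9 = 0.11299; k_eq = 8.851 N/m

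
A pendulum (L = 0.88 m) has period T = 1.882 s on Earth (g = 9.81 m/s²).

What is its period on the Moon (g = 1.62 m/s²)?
T = 2π√(L/g), so T_moon/T_earth = √(g_earth/g_moon)
T_moon = 2π√(0.88/1.62) = 4.631 s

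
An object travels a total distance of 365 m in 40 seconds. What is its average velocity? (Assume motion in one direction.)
v_avg = Δd / Δt = 365 / 40 = 9.12 m/s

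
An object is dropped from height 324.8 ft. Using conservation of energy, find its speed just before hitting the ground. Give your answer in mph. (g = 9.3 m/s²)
mgh = ½mv² → v = √(2gh) = √(2×9.3×99) = 42.91 m/s = 95.99 mph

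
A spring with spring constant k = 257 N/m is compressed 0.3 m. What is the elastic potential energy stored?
PE = ½kx² = ½×257×0.3² = 11.56 J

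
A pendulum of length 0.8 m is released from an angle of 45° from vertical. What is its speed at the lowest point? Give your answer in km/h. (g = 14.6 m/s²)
h = L(1 − cosθ) = 0.8×(1 − cos45°) = 0.2343 m
v = √(2gh) = √(2×14.6×0.2343) = 2.616 m/s = 9.417 km/h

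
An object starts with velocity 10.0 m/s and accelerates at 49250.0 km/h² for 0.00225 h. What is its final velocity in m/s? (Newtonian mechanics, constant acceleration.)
v = v₀ + at (with unit conversion) = 40.78 m/s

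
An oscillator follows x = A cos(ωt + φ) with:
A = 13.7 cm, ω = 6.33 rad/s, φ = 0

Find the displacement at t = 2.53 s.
x = A cos(ωt + φ) = 13.7×cos(6.33×2.53 + 0) = -13.06 cm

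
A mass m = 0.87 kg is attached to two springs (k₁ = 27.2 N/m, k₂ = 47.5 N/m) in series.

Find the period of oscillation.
k_eq = k₁k₂/(k₁+k₂) = 17.3 N/m
T = 2π√(m/k_eq) = 2π√(0.87/17.3) = 1.409 s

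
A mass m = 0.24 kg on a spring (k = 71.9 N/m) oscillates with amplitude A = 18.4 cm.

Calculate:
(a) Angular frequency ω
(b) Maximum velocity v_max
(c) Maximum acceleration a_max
ω = √(k/m) = √(71.9/0.24) = 17.31 rad/s
v_max = ωA = 17.31×0.184 = 3.185 m/s
a_max = ω²A = 17.31²×0.184 = 55.12 m/s²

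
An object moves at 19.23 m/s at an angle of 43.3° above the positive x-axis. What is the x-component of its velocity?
vₓ = v cos(θ) = 19.23 × cos(43.3°) = 14.0 m/s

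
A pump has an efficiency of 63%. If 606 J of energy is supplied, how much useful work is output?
W_out = η × W_in = 0.63 × 606 = 381.78 J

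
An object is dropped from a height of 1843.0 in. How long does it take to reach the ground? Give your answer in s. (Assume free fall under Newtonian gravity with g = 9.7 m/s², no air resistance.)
t = √(2h/g) (with unit conversion) = 3.107 s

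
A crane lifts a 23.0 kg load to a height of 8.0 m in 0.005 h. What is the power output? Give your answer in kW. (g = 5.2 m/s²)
W = mgh = 23×5.2×8 = 956.8 J
P = W/t = 956.8/18 = 53.16 W = 0.05316 kW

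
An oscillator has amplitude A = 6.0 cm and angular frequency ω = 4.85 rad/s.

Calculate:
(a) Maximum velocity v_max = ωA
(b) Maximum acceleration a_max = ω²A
v_max = ωA = 4.85×0.06 = 0.291 m/s
a_max = ω²A = 4.85²×0.06 = 1.411 m/s²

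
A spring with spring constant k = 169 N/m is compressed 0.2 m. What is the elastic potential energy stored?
PE = ½kx² = ½×169×0.2² = 3.38 J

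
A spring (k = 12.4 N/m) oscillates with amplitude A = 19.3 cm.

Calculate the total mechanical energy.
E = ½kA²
E = ½kA² = ½×12.4×(0.193)² = 0.2309 J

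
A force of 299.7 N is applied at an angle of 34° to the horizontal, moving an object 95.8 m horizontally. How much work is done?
W = Fd cosθ = 299.7×95.8×cos(34°) = 23803.0 J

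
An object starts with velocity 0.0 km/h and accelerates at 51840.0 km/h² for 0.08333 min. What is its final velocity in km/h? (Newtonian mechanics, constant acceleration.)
v = v₀ + at (with unit conversion) = 72.0 km/h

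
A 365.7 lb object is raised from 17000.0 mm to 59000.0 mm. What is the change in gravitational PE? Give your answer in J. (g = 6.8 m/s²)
ΔPE = mg(h₂ − h₁) = 165.9 kg × 6.8 m/s² × (59 − 17) m = 4.737e+04 J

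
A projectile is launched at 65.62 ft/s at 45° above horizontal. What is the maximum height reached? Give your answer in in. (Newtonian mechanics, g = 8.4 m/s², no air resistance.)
H = v₀²sin²(θ)/(2g) (with unit conversion) = 468.7 in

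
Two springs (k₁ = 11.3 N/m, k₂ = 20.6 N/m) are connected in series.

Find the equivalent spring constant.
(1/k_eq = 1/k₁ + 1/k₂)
1/k_eq = 1/11.3 + 1/20.6 = 0.13704; k_eq = 7.297 N/m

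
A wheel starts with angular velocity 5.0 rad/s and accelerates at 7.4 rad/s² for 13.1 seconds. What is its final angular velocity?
ω = ω₀ + αt = 5.0 + 7.4 × 13.1 = 101.94 rad/s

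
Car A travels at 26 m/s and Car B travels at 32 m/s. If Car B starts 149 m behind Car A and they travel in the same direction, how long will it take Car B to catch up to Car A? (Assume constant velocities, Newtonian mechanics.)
Relative speed: v_rel = 32 - 26 = 6 m/s
Time to catch: t = d₀/v_rel = 149/6 = 24.83 s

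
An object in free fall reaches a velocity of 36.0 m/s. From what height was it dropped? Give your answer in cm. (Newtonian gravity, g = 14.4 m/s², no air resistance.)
h = v²/(2g) (with unit conversion) = 4500.0 cm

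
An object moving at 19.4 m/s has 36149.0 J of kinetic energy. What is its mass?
KE = ½mv² → m = 2KE/v² = 2×36149.0/19.4² = 192.1 kg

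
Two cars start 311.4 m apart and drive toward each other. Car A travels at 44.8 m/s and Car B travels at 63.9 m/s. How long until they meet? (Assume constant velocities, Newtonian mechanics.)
Combined speed: v_combined = 44.8 + 63.9 = 108.7 m/s
Time to meet: t = d/108.7 = 311.4/108.7 = 2.86 s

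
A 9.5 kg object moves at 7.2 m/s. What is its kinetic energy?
KE = ½mv² = ½×9.5×7.2² = 246.24 J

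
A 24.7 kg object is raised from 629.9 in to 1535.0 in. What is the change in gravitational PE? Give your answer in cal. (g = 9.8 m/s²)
ΔPE = mg(h₂ − h₁) = 24.7 kg × 9.8 m/s² × (38.99 − 16) m = 5565 J = 1330.0 cal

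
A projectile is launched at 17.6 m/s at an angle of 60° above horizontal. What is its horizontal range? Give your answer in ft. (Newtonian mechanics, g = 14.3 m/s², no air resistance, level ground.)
R = v₀² sin(2θ) / g (with unit conversion) = 61.55 ft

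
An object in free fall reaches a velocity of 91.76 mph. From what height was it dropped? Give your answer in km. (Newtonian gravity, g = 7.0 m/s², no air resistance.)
h = v²/(2g) (with unit conversion) = 0.1202 km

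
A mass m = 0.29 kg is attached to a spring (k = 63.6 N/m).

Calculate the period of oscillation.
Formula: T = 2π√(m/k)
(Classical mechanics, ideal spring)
T = 2π√(m/k) = 2π√(0.29/63.6) = 0.4243 s; f = 1/T = 2.357 Hz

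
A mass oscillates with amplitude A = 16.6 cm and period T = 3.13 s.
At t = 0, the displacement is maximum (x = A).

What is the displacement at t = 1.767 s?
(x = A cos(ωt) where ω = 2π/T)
ω = 2π/T = 2π/3.13 = 2.007 rad/s
x = A cos(ωt) = 16.6×cos(2.007×1.767) = -15.25 cm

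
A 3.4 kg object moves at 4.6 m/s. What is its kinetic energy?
KE = ½mv² = ½×3.4×4.6² = 35.972 J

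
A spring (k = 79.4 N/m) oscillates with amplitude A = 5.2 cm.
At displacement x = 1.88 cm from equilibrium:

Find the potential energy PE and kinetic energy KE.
E_total = ½kA² = ½×79.4×(0.052)² = 0.1073 J
PE = ½kx² = ½×79.4×(0.0188)² = 0.01403 J
KE = E_total − PE = 0.09332 J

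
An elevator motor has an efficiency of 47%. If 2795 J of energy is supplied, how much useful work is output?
W_out = η × W_in = 0.47 × 2795 = 1313.6 J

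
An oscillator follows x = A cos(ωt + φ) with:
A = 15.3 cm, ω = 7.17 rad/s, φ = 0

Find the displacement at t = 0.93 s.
x = A cos(ωt + φ) = 15.3×cos(7.17×0.93 + 0) = 14.18 cm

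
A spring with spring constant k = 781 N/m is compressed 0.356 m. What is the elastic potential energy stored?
PE = ½kx² = ½×781×0.356² = 49.49 J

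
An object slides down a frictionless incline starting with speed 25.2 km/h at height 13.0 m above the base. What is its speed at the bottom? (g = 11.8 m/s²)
½mv₀² + mgh = ½mv² → v = √(v₀² + 2gh) = √(7² + 2×11.8×13) = 18.86 m/s = 67.91 km/h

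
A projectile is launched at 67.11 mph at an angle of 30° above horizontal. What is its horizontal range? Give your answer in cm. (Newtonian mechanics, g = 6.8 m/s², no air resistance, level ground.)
R = v₀² sin(2θ) / g (with unit conversion) = 11460.0 cm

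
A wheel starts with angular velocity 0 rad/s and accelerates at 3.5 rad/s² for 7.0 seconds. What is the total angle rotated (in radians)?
θ = ω₀t + ½αt² = 0×7.0 + ½×3.5×7.0² = 85.75 rad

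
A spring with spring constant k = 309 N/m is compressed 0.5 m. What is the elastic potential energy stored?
PE = ½kx² = ½×309×0.5² = 38.62 J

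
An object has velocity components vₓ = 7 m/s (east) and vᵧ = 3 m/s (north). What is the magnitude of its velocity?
|v| = √(vₓ² + vᵧ²) = √(7² + 3²) = √(58) = 7.62 m/s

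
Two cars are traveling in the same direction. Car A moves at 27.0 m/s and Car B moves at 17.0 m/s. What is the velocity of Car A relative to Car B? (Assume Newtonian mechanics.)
v_rel = v_A - v_B = 27.0 - 17.0 = 10.0 m/s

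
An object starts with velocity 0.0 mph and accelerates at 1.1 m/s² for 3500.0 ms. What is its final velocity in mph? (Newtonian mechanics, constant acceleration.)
v = v₀ + at (with unit conversion) = 8.612 mph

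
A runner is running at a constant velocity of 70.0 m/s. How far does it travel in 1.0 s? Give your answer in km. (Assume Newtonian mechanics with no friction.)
d = vt (with unit conversion) = 0.07 km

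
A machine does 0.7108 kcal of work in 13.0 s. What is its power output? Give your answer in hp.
P = W/t = 2974 J / 13 s = 228.8 W = 0.3068 hp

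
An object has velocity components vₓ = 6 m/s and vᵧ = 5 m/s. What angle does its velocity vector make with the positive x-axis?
θ = arctan(vᵧ/vₓ) = arctan(5/6) = 39.81°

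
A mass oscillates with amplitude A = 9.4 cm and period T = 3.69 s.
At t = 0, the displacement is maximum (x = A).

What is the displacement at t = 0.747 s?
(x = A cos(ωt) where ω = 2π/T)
ω = 2π/T = 2π/3.69 = 1.703 rad/s
x = A cos(ωt) = 9.4×cos(1.703×0.747) = 2.767 cm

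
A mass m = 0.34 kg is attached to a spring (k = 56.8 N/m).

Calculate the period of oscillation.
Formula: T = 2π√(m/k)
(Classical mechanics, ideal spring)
T = 2π√(m/k) = 2π√(0.34/56.8) = 0.4861 s; f = 1/T = 2.057 Hz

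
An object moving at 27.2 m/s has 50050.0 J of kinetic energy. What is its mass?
KE = ½mv² → m = 2KE/v² = 2×50050.0/27.2² = 135.3 kg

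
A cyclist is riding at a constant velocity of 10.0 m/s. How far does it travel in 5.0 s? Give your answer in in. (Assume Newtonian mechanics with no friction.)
d = vt (with unit conversion) = 1969.0 in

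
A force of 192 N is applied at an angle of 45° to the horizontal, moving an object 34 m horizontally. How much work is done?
W = Fd cosθ = 192×34×cos(45°) = 4616.0 J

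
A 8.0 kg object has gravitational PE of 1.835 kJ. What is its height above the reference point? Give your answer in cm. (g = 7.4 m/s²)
PE = mgh → h = PE/(mg) = 1835 J / (8 kg × 7.4 m/s²) = 31 m = 3100.0 cm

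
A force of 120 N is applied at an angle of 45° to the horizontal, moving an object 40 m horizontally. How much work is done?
W = Fd cosθ = 120×40×cos(45°) = 3394.1 J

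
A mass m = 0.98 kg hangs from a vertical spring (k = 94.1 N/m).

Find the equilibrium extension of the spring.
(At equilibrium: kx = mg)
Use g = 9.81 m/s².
x_eq = mg/k = 0.98×9.81/94.1 = 0.1022 m = 10.22 cm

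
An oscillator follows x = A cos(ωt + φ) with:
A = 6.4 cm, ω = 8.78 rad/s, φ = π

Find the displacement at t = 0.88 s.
x = A cos(ωt + φ) = 6.4×cos(8.78×0.88 + π) = -0.8143 cm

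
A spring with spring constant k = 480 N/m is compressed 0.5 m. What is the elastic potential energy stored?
PE = ½kx² = ½×480×0.5² = 60.0 J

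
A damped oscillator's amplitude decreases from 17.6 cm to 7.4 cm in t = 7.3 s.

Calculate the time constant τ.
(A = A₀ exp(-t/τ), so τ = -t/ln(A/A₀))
A/A₀ = 7.4/17.6 = 0.4205; ln(A/A₀) = -0.8664
τ = −t/ln(A/A₀) = −7.3/-0.8664 = 8.425 s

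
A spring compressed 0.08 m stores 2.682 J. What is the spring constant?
PE = ½kx² → k = 2PE/x² = 2×2.682/0.08² = 838.1 N/m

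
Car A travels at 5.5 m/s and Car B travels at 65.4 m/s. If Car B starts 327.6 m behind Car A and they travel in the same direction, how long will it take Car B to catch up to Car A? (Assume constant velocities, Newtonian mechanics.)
Relative speed: v_rel = 65.4 - 5.5 = 59.9 m/s
Time to catch: t = d₀/v_rel = 327.6/59.9 = 5.47 s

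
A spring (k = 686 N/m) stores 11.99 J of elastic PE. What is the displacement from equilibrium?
PE = ½kx² → x = √(2PE/k) = √(2×11.99/686) = 0.187 m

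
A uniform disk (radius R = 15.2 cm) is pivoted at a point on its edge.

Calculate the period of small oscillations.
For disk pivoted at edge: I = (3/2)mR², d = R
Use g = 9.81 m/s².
I/m = (3/2)R² = 0.03466 m²; d = R = 0.152 m
T = 2π√((3/2)R²/(gR)) = 2π√(3R/(2g)) = 0.9579 s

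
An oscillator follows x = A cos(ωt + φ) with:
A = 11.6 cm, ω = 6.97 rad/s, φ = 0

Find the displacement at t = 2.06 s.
x = A cos(ωt + φ) = 11.6×cos(6.97×2.06 + 0) = -2.543 cm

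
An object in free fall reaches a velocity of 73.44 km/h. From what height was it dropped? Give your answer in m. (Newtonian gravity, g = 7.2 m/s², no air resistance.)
h = v²/(2g) (with unit conversion) = 28.9 m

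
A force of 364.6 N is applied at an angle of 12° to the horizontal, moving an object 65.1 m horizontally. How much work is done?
W = Fd cosθ = 364.6×65.1×cos(12°) = 23217.0 J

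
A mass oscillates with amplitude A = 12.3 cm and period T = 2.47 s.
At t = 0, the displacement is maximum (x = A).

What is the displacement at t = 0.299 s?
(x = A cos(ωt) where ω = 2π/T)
ω = 2π/T = 2π/2.47 = 2.544 rad/s
x = A cos(ωt) = 12.3×cos(2.544×0.299) = 8.91 cm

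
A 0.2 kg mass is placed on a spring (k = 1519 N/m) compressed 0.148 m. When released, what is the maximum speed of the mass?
½kx² = ½mv² → v = x√(k/m) = 0.148×√(1519/0.2) = 12.9 m/s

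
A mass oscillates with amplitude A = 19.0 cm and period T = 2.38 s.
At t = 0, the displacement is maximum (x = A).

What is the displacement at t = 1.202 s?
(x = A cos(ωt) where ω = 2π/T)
ω = 2π/T = 2π/2.38 = 2.64 rad/s
x = A cos(ωt) = 19.0×cos(2.64×1.202) = -18.99 cm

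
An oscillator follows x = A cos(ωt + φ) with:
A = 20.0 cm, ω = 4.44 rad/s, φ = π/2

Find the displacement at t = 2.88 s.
x = A cos(ωt + φ) = 20.0×cos(4.44×2.88 + π/2) = -4.381 cm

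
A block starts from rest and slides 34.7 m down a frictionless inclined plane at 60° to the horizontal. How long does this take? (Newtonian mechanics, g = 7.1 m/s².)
a = g sin(θ) = 7.1 × sin(60°) = 6.15 m/s²
t = √(2d/a) = √(2 × 34.7 / 6.15) = 3.36 s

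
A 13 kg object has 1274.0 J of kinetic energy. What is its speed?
KE = ½mv² → v = √(2KE/m) = √(2×1274.0/13) = 14.0 m/s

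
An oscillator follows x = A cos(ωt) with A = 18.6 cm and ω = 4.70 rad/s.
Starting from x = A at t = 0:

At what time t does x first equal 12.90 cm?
cos(ωt) = x/A = 12.9/18.6 = 0.6935
ωt = arccos(0.6935) = 0.8044 rad
t = 0.8044/4.7 = 0.1711 s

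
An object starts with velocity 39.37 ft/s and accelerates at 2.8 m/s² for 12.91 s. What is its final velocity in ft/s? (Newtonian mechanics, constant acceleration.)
v = v₀ + at (with unit conversion) = 158.0 ft/s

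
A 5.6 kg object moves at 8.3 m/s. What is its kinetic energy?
KE = ½mv² = ½×5.6×8.3² = 192.892 J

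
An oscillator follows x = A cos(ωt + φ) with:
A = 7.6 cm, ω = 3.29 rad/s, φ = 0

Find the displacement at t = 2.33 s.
x = A cos(ωt + φ) = 7.6×cos(3.29×2.33 + 0) = 1.423 cm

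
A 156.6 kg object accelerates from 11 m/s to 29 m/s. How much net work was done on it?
W_net = ΔKE = ½m(v₂² − v₁²) = ½×156.6×(29² − 11²) = 56376.0 J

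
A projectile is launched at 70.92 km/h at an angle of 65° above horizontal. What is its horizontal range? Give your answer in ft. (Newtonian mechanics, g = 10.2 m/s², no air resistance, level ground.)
R = v₀² sin(2θ) / g (with unit conversion) = 95.62 ft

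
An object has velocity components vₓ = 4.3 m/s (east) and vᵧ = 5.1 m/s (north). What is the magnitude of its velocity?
|v| = √(vₓ² + vᵧ²) = √(4.3² + 5.1²) = √(44.5) = 6.67 m/s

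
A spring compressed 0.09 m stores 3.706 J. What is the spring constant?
PE = ½kx² → k = 2PE/x² = 2×3.706/0.09² = 915.1 N/m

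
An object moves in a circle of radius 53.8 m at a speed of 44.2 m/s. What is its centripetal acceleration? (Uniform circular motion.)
a_c = v²/r = 44.2²/53.8 = 1953.64/53.8 = 36.31 m/s²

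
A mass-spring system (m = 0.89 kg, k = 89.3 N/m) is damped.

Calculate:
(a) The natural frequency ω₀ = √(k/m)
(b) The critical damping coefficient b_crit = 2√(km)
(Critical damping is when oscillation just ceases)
ω₀ = √(k/m) = √(89.3/0.89) = 10.02 rad/s
b_crit = 2√(km) = 2√(89.3×0.89) = 17.83 kg/s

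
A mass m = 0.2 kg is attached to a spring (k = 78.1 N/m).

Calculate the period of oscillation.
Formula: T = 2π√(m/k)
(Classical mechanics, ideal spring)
T = 2π√(m/k) = 2π√(0.2/78.1) = 0.318 s; f = 1/T = 3.145 Hz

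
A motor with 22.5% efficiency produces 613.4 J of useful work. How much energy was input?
W_in = W_out/η = 613.4/0.225 = 2726.2 J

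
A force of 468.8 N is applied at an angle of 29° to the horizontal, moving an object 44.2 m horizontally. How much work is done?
W = Fd cosθ = 468.8×44.2×cos(29°) = 18123.0 J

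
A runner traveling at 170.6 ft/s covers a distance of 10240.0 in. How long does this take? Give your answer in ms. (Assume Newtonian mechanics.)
t = d/v (with unit conversion) = 5002.0 ms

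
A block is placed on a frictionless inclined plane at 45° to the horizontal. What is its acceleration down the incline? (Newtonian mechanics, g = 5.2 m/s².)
a = g sin(θ) = 5.2 × sin(45°) = 5.2 × 0.7071 = 3.68 m/s²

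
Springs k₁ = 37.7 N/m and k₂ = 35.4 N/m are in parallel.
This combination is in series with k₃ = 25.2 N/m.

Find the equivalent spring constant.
k₁₂ = k₁ + k₂ = 73.1 N/m (parallel)
1/k_eq = 1/k₁₂ + 1/k₃ → k_eq = 18.74 N/m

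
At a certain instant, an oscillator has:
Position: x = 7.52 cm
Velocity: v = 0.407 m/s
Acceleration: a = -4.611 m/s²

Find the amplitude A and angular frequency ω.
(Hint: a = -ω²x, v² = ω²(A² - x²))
a = −ω²x → ω = √(|a|/x) = √(4.611/0.0752) = 7.83 rad/s
v² = ω²(A² − x²) → A = √(x² + v²/ω²) = √(0.0752² + 0.407²/7.83²) = 0.09141 m = 9.141 cm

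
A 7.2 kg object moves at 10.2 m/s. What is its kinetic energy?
KE = ½mv² = ½×7.2×10.2² = 374.544 J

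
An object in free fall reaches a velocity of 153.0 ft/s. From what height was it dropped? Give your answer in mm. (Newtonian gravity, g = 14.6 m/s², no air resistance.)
h = v²/(2g) (with unit conversion) = 74480.0 mm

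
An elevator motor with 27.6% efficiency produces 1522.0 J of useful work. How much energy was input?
W_in = W_out/η = 1522.0/0.276 = 5514.5 J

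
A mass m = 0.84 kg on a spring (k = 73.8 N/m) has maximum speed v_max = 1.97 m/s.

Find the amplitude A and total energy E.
½mv²_max = ½kA² → A = v_max√(m/k) = 1.97×√(0.84/73.8) = 0.2102 m = 21.02 cm
E = ½mv²_max = ½×0.84×1.97² = 1.63 J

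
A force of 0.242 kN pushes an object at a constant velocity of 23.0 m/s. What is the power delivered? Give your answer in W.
P = Fv = 242 N × 23 m/s = 5566 W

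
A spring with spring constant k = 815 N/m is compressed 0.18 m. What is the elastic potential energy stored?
PE = ½kx² = ½×815×0.18² = 13.2 J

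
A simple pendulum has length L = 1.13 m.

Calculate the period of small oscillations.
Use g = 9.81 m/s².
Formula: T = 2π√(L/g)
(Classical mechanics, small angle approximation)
T = 2π√(L/g) = 2π√(1.13/9.81) = 2.132 s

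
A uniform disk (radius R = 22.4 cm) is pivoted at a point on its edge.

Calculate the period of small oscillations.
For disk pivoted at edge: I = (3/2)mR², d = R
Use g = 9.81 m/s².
I/m = (3/2)R² = 0.07526 m²; d = R = 0.224 m
T = 2π√((3/2)R²/(gR)) = 2π√(3R/(2g)) = 1.163 s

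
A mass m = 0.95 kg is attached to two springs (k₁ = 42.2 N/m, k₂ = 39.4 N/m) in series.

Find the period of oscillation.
k_eq = k₁k₂/(k₁+k₂) = 20.38 N/m
T = 2π√(m/k_eq) = 2π√(0.95/20.38) = 1.357 s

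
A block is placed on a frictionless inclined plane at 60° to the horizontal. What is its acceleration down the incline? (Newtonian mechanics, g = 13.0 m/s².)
a = g sin(θ) = 13.0 × sin(60°) = 13.0 × 0.866 = 11.26 m/s²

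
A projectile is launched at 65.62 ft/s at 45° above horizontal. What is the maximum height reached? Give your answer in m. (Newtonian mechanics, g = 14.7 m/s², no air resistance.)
H = v₀²sin²(θ)/(2g) (with unit conversion) = 6.803 m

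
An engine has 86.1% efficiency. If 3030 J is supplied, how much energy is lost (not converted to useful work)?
W_out = η × W_in = 0.861×3030 = 2608.8 J
W_lost = W_in − W_out = 3030 − 2608.8 = 421.17 J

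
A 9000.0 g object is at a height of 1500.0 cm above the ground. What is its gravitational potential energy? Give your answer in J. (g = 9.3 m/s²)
PE = mgh = 9 kg × 9.3 m/s² × 15 m = 1256 J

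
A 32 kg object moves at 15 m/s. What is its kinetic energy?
KE = ½mv² = ½×32×15² = 3600.0 J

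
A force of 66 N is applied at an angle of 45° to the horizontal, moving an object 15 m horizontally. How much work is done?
W = Fd cosθ = 66×15×cos(45°) = 700.04 J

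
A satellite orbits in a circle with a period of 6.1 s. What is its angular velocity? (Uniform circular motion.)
ω = 2π/T = 2π/6.1 = 1.03 rad/s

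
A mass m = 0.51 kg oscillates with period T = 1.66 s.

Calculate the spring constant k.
T = 2π√(m/k) → k = m(2π/T)² = 0.51×(2π/1.66)² = 7.307 N/m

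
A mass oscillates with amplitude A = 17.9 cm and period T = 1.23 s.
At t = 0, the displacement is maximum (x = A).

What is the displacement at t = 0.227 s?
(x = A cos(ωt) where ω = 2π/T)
ω = 2π/T = 2π/1.23 = 5.108 rad/s
x = A cos(ωt) = 17.9×cos(5.108×0.227) = 7.155 cm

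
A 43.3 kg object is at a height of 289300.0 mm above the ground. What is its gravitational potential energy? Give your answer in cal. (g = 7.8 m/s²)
PE = mgh = 43.3 kg × 7.8 m/s² × 289.3 m = 9.771e+04 J = 23350.0 cal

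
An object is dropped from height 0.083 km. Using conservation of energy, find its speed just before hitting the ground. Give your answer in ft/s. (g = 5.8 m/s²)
mgh = ½mv² → v = √(2gh) = √(2×5.8×83) = 31.03 m/s = 101.8 ft/s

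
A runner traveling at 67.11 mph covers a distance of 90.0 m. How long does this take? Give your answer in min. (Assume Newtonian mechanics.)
t = d/v (with unit conversion) = 0.05 min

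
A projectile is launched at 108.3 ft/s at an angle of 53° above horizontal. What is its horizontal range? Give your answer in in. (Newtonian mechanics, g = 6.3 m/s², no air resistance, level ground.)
R = v₀² sin(2θ) / g (with unit conversion) = 6546.0 in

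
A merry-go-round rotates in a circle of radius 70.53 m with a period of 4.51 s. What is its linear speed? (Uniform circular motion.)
v = 2πr/T = 2π×70.53/4.51 = 98.26 m/s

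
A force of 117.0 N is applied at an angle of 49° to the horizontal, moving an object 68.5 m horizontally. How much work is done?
W = Fd cosθ = 117.0×68.5×cos(49°) = 5258.0 J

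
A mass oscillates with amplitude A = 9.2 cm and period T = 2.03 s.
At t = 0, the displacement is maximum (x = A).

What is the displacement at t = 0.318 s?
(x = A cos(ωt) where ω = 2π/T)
ω = 2π/T = 2π/2.03 = 3.095 rad/s
x = A cos(ωt) = 9.2×cos(3.095×0.318) = 5.092 cm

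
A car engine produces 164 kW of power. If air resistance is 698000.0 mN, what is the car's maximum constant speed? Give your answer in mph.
P = Fv → v = P/F = 164000 W / 698 N = 235 m/s = 525.6 mph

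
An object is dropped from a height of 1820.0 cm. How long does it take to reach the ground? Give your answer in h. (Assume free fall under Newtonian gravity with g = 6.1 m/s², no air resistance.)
t = √(2h/g) (with unit conversion) = 0.0006786 h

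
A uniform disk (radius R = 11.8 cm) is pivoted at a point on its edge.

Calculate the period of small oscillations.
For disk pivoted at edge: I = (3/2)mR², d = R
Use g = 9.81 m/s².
I/m = (3/2)R² = 0.02089 m²; d = R = 0.118 m
T = 2π√((3/2)R²/(gR)) = 2π√(3R/(2g)) = 0.844 s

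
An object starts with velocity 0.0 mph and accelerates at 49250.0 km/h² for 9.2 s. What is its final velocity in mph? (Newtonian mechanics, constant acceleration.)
v = v₀ + at (with unit conversion) = 78.21 mph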